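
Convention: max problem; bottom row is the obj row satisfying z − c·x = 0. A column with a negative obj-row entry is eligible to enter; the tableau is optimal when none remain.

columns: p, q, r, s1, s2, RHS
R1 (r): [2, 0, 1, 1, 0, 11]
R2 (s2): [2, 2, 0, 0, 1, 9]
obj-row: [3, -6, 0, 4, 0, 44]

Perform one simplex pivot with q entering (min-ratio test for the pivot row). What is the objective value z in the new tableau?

71

Ratio test on column q — row 1: entry 0 ≤ 0; row 2: 9/2 = 9/2. Minimum is 9/2 at row 2 (s2 leaves); pivot element 2.
Pivot on row 2; the obj-row RHS becomes 44 − (-6)·(9/2) = 71.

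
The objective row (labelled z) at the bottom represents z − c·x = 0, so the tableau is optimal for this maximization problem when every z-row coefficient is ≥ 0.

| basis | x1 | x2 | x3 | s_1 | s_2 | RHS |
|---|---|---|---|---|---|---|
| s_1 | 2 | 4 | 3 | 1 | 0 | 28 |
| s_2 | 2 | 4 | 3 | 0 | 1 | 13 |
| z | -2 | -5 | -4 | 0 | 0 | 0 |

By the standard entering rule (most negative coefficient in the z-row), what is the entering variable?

x2

Negative z-row entries: x1: -2, x2: -5, x3: -4.
The most negative is -5 in column x2, so x2 enters.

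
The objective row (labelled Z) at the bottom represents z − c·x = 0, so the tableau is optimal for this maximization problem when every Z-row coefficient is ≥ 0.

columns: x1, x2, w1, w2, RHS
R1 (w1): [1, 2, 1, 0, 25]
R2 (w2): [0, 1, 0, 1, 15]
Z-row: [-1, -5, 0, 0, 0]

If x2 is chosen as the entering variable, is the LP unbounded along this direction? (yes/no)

no

Column x2 has positive entries in row(s) 1, 2, so the ratio test bounds it — not unbounded.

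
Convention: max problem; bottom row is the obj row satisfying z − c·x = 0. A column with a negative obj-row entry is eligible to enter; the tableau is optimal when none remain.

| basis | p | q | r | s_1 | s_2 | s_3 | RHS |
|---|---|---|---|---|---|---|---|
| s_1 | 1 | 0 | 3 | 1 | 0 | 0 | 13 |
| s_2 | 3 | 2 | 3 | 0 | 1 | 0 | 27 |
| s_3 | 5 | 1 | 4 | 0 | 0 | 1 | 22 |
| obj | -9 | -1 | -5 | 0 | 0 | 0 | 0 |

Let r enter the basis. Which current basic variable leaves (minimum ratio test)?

s_1

Column r entries and ratios — s_1: 13/3 = 13/3; s_2: 27/3 = 9; s_3: 22/4 = 11/2.
Smallest ratio is 13/3 in the row of s_1, so s_1 leaves.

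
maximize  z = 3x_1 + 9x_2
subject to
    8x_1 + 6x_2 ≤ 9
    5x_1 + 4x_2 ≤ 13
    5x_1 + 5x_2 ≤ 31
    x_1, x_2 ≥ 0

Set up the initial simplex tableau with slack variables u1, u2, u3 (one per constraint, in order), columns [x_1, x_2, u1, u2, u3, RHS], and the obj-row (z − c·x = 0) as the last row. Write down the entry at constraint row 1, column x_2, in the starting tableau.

Constraint 1 has coefficient 6 on x_2.

6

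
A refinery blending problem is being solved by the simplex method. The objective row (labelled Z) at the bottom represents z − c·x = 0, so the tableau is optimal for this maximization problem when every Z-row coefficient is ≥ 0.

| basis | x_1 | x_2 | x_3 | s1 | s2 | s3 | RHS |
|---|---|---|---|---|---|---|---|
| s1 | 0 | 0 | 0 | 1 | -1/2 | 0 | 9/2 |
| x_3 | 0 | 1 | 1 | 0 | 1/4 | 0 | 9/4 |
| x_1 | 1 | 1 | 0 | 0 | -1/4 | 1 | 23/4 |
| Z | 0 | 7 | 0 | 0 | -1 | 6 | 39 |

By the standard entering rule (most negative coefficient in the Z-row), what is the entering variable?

s2

Negative Z-row entries: s2: -1.
The most negative is -1 in column s2, so s2 enters.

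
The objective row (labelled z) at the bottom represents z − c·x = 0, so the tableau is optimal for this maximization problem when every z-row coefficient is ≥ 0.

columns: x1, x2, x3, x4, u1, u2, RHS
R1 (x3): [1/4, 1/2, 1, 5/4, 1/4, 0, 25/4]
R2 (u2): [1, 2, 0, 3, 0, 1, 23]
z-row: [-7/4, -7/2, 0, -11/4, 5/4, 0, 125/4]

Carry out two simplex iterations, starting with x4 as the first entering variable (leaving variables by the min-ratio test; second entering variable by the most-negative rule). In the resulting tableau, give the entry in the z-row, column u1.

Ratio test on column x4 — row 1: (25/4)/(5/4) = 5; row 2: 23/3 = 23/3. Minimum is 5 at row 1 (x3 leaves); pivot element 5/4.
Divide row 1 by 5/4; eliminate column x4 from the other rows.
Second iteration: most negative z-row entry is -12/5 in column x2, so x2 enters.
Ratio test on column x2 — row 1: 5/(2/5) = 25/2; row 2: 8/(4/5) = 10. Minimum is 10 at row 2 (u2 leaves); pivot element 4/5.
Divide row 2 by 4/5; eliminate column x2 from the other rows.
After both pivots, the entry at the z-row, column u1 is 0.

0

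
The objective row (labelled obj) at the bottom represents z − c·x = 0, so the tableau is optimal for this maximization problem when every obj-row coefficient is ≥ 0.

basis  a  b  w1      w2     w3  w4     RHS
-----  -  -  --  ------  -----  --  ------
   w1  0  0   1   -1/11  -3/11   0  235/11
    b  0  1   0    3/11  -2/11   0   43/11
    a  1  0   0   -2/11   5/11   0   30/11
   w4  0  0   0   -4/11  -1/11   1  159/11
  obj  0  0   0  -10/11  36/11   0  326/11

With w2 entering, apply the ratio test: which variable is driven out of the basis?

Column w2 entries and ratios — w1: -1/11 ≤ 0, skip; b: (43/11)/(3/11) = 43/3; a: -2/11 ≤ 0, skip; w4: -4/11 ≤ 0, skip.
Smallest ratio is 43/3 in the row of b, so b leaves.

b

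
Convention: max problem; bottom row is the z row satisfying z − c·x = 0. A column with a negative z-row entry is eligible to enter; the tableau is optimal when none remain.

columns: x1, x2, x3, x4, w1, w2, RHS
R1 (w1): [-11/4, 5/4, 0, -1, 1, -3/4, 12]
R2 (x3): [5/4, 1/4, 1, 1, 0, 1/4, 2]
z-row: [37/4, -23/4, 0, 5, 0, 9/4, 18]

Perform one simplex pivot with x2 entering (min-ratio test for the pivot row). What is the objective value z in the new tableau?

Ratio test on column x2 — row 1: 12/(5/4) = 48/5; row 2: 2/(1/4) = 8. Minimum is 8 at row 2 (x3 leaves); pivot element 1/4.
Pivot on row 2; the z-row RHS becomes 18 − (-23/4)·8 = 64.

64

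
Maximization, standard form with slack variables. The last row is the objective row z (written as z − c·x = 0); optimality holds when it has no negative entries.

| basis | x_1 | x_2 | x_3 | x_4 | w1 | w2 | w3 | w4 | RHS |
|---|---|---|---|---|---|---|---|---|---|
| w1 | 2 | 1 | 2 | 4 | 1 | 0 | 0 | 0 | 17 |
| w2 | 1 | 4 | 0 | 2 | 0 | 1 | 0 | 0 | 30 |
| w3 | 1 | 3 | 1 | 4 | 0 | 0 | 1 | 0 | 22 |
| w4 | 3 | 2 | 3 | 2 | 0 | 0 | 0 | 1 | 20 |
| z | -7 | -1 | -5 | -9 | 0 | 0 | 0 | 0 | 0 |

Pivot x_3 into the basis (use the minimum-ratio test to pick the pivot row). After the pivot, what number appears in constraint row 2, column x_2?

Ratio test on column x_3 — row 1: 17/2 = 17/2; row 2: entry 0 ≤ 0; row 3: 22/1 = 22; row 4: 20/3 = 20/3. Minimum is 20/3 at row 4 (w4 leaves); pivot element 3.
Divide row 4 by 3; eliminate column x_3 from the other rows.
Row 2 update in column x_2: 4 − 0·(2/3) = 4.

4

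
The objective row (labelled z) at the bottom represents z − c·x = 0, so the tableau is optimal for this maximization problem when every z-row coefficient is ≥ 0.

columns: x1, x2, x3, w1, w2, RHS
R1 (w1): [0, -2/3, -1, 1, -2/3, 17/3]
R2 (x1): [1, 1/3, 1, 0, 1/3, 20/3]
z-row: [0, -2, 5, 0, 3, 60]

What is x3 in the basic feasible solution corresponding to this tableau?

0

x3 is not in the basis, so in the current basic feasible solution x3 = 0.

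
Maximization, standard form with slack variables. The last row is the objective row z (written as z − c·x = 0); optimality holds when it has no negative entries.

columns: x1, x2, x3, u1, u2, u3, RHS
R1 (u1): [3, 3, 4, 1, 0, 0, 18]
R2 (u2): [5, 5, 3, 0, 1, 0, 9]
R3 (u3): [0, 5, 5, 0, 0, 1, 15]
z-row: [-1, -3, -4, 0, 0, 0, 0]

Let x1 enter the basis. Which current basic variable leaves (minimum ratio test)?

Column x1 entries and ratios — u1: 18/3 = 6; u2: 9/5 = 9/5; u3: 0 ≤ 0, skip.
Smallest ratio is 9/5 in the row of u2, so u2 leaves.

u2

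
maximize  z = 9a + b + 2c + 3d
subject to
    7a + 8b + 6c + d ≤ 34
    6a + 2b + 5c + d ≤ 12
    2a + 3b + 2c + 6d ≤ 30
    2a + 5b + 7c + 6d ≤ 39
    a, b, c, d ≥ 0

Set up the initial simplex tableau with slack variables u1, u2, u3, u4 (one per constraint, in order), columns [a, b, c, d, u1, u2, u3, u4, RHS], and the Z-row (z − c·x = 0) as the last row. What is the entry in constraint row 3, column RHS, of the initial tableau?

The RHS of constraint 3 is b_3 = 30.

30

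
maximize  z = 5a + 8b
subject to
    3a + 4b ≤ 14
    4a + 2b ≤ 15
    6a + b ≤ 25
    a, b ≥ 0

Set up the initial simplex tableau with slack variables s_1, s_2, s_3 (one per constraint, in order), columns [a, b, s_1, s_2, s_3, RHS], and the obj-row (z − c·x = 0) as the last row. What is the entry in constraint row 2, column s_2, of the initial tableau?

1

Slack s_2 belongs to constraint 2; its column is the unit vector e_2, so the entry in row 2 is 1.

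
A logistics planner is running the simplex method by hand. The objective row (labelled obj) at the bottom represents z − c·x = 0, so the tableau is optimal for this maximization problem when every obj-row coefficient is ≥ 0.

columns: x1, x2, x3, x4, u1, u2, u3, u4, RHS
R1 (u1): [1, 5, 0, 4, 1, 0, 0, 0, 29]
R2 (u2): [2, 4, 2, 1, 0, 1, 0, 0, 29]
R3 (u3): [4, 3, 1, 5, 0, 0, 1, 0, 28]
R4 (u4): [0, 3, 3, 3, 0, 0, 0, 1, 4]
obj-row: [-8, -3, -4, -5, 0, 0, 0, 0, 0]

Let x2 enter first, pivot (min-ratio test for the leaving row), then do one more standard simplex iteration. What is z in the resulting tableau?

52

Ratio test on column x2 — row 1: 29/5 = 29/5; row 2: 29/4 = 29/4; row 3: 28/3 = 28/3; row 4: 4/3 = 4/3. Minimum is 4/3 at row 4 (u4 leaves); pivot element 3.
Pivot on row 4; the obj-row RHS becomes 0 − (-3)·(4/3) = 4.
Next entering variable (most negative obj-row entry -8): x1.
Ratio test on column x1 — row 1: (67/3)/1 = 67/3; row 2: (71/3)/2 = 71/6; row 3: 24/4 = 6; row 4: entry 0 ≤ 0. Minimum is 6 at row 3 (u3 leaves); pivot element 4.
After the second pivot the obj-row RHS is 4 − (-8)·6 = 52.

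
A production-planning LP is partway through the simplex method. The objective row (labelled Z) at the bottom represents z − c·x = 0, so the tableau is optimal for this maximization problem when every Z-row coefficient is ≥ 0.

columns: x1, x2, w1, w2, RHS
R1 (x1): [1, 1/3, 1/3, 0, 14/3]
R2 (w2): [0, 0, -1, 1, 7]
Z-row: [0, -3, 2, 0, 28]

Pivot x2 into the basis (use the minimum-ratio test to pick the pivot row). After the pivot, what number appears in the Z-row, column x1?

9

Ratio test on column x2 — row 1: (14/3)/(1/3) = 14; row 2: entry 0 ≤ 0. Minimum is 14 at row 1 (x1 leaves); pivot element 1/3.
Divide row 1 by 1/3; eliminate column x2 from the other rows.
Z-row update in column x1: 0 − (-3)·3 = 9.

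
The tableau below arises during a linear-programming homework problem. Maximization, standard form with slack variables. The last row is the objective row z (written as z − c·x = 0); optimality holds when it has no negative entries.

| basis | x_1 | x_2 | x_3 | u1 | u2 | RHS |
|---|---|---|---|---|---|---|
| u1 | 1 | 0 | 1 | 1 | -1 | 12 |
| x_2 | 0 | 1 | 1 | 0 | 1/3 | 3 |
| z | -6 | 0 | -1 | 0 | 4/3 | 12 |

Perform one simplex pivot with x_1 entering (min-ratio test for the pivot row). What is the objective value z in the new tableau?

Ratio test on column x_1 — row 1: 12/1 = 12; row 2: entry 0 ≤ 0. Minimum is 12 at row 1 (u1 leaves); pivot element 1.
Pivot on row 1; the z-row RHS becomes 12 − (-6)·12 = 84.

84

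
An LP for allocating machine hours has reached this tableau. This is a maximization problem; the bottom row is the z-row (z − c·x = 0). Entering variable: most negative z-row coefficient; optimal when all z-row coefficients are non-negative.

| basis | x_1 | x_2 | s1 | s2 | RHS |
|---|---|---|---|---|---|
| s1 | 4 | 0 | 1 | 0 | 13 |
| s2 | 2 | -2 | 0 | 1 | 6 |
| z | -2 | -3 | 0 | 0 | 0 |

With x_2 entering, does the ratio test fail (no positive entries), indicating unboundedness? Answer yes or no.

yes

Every constraint-row entry in column x_2 is ≤ 0, so increasing x_2 is unbounded.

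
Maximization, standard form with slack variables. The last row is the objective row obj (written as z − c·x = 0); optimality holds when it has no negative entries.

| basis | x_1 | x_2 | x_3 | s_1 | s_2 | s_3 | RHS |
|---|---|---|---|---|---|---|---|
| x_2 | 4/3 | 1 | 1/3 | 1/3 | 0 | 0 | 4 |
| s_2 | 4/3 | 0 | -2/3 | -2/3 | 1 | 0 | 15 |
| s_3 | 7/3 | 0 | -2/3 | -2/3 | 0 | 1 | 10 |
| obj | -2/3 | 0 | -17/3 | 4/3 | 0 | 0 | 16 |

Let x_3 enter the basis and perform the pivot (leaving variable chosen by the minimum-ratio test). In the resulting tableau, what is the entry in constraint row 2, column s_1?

Ratio test on column x_3 — row 1: 4/(1/3) = 12; row 2: entry -2/3 ≤ 0; row 3: entry -2/3 ≤ 0. Minimum is 12 at row 1 (x_2 leaves); pivot element 1/3.
Divide row 1 by 1/3; eliminate column x_3 from the other rows.
Row 2 update in column s_1: -2/3 − (-2/3)·1 = 0.

0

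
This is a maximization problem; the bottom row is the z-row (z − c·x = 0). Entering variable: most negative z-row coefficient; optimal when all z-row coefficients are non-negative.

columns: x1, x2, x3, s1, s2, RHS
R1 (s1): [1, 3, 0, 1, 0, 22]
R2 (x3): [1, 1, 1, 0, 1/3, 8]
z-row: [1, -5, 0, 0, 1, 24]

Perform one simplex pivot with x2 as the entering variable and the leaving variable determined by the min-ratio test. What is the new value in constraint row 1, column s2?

0

Ratio test on column x2 — row 1: 22/3 = 22/3; row 2: 8/1 = 8. Minimum is 22/3 at row 1 (s1 leaves); pivot element 3.
Divide row 1 by 3; eliminate column x2 from the other rows.
In the new row 1, the s2 entry is the old entry divided by the pivot: 0/3 = 0.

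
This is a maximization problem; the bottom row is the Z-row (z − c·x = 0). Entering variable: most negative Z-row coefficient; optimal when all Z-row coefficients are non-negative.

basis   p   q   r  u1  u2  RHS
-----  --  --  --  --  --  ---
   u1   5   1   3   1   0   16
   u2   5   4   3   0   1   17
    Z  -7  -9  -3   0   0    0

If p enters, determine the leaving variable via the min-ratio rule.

Column p entries and ratios — u1: 16/5 = 16/5; u2: 17/5 = 17/5.
Smallest ratio is 16/5 in the row of u1, so u1 leaves.

u1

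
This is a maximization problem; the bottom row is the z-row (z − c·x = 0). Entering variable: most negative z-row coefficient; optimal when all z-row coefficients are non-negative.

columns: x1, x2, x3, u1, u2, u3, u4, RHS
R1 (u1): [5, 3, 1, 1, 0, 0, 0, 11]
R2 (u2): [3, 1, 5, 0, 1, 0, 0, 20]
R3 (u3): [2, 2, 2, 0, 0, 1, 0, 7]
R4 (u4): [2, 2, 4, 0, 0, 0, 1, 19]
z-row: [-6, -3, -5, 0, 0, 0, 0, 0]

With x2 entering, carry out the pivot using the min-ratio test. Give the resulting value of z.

Ratio test on column x2 — row 1: 11/3 = 11/3; row 2: 20/1 = 20; row 3: 7/2 = 7/2; row 4: 19/2 = 19/2. Minimum is 7/2 at row 3 (u3 leaves); pivot element 2.
Pivot on row 3; the z-row RHS becomes 0 − (-3)·(7/2) = 21/2.

21/2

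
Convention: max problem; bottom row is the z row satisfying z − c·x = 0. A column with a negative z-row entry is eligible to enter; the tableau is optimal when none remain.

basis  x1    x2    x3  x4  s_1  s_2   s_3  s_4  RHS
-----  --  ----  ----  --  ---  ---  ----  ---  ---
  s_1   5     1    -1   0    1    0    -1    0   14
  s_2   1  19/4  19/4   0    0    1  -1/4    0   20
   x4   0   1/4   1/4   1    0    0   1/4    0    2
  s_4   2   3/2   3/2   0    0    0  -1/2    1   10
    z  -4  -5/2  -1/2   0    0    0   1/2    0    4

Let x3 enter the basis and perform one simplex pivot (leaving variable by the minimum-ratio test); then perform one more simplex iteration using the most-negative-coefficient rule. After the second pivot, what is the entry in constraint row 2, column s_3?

Ratio test on column x3 — row 1: entry -1 ≤ 0; row 2: 20/(19/4) = 80/19; row 3: 2/(1/4) = 8; row 4: 10/(3/2) = 20/3. Minimum is 80/19 at row 2 (s_2 leaves); pivot element 19/4.
Divide row 2 by 19/4; eliminate column x3 from the other rows.
Second iteration: most negative z-row entry is -74/19 in column x1, so x1 enters.
Ratio test on column x1 — row 1: (346/19)/(99/19) = 346/99; row 2: (80/19)/(4/19) = 20; row 3: entry -1/19 ≤ 0; row 4: (70/19)/(32/19) = 35/16. Minimum is 35/16 at row 4 (s_4 leaves); pivot element 32/19.
Divide row 4 by 32/19; eliminate column x1 from the other rows.
After both pivots, the entry at constraint row 2, column s_3 is 0.

0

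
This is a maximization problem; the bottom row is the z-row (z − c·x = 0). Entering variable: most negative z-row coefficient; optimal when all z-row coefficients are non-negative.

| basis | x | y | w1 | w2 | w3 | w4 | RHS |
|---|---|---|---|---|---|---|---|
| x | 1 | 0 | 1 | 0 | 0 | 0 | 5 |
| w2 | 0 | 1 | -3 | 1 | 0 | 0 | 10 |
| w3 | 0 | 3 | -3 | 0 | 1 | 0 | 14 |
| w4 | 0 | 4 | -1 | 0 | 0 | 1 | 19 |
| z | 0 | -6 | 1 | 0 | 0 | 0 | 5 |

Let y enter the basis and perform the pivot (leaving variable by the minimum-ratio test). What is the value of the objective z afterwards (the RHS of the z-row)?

33

Ratio test on column y — row 1: entry 0 ≤ 0; row 2: 10/1 = 10; row 3: 14/3 = 14/3; row 4: 19/4 = 19/4. Minimum is 14/3 at row 3 (w3 leaves); pivot element 3.
Pivot on row 3; the z-row RHS becomes 5 − (-6)·(14/3) = 33.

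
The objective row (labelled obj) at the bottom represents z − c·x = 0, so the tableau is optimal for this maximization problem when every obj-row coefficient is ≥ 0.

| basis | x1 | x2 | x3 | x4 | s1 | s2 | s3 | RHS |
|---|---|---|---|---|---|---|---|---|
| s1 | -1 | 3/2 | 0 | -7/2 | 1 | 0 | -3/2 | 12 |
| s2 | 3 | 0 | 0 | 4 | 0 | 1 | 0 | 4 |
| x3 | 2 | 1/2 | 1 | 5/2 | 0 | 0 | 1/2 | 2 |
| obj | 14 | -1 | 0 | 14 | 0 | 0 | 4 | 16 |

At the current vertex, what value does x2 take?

0

x2 is not in the basis, so in the current basic feasible solution x2 = 0.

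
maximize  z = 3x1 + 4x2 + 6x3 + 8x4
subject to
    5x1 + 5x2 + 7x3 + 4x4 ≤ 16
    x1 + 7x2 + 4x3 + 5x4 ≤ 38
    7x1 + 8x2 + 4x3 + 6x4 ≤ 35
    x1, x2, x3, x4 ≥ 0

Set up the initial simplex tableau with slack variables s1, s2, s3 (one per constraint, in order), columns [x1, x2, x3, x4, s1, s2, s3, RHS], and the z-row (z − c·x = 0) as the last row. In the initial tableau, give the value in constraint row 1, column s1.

1

Slack s1 belongs to constraint 1; its column is the unit vector e_1, so the entry in row 1 is 1.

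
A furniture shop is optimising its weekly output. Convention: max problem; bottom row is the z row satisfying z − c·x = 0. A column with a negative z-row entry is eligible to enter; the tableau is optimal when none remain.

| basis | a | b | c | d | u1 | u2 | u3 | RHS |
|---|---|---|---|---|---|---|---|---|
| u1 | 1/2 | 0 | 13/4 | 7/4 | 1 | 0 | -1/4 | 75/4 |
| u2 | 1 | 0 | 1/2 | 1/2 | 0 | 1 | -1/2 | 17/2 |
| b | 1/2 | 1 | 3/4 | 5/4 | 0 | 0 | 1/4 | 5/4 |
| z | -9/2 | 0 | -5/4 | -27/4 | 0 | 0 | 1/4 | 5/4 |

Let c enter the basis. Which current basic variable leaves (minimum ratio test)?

b

Column c entries and ratios — u1: (75/4)/(13/4) = 75/13; u2: (17/2)/(1/2) = 17; b: (5/4)/(3/4) = 5/3.
Smallest ratio is 5/3 in the row of b, so b leaves.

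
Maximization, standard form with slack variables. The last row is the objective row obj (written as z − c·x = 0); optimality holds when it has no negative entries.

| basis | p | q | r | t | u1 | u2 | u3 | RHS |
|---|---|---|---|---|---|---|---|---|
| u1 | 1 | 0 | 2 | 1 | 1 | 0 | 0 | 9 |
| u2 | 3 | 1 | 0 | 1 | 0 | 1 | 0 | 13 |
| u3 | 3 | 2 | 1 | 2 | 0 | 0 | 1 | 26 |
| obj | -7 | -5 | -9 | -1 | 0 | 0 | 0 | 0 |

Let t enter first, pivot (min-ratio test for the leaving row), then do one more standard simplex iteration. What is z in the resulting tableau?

81/2

Ratio test on column t — row 1: 9/1 = 9; row 2: 13/1 = 13; row 3: 26/2 = 13. Minimum is 9 at row 1 (u1 leaves); pivot element 1.
Pivot on row 1; the obj-row RHS becomes 0 − (-1)·9 = 9.
Next entering variable (most negative obj-row entry -7): r.
Ratio test on column r — row 1: 9/2 = 9/2; row 2: entry -2 ≤ 0; row 3: entry -3 ≤ 0. Minimum is 9/2 at row 1 (t leaves); pivot element 2.
After the second pivot the obj-row RHS is 9 − (-7)·(9/2) = 81/2.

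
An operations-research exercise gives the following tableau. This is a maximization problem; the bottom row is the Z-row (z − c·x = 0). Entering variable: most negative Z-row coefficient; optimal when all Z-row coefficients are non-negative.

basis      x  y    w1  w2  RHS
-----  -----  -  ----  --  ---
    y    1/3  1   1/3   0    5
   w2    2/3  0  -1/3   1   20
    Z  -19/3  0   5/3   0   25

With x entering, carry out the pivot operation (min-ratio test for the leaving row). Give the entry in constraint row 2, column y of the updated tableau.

-2

Ratio test on column x — row 1: 5/(1/3) = 15; row 2: 20/(2/3) = 30. Minimum is 15 at row 1 (y leaves); pivot element 1/3.
Divide row 1 by 1/3; eliminate column x from the other rows.
Row 2 update in column y: 0 − (2/3)·3 = -2.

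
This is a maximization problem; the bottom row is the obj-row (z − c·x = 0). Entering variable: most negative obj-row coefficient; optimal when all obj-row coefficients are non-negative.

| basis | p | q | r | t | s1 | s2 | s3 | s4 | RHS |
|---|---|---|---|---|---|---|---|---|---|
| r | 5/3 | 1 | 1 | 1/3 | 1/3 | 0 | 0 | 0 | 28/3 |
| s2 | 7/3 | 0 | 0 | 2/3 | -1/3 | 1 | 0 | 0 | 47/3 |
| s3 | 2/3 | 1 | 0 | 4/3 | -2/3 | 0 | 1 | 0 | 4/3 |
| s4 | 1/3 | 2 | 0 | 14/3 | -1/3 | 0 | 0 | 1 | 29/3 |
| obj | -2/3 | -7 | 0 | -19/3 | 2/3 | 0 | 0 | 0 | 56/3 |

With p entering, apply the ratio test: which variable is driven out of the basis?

Column p entries and ratios — r: (28/3)/(5/3) = 28/5; s2: (47/3)/(7/3) = 47/7; s3: (4/3)/(2/3) = 2; s4: (29/3)/(1/3) = 29.
Smallest ratio is 2 in the row of s3, so s3 leaves.

s3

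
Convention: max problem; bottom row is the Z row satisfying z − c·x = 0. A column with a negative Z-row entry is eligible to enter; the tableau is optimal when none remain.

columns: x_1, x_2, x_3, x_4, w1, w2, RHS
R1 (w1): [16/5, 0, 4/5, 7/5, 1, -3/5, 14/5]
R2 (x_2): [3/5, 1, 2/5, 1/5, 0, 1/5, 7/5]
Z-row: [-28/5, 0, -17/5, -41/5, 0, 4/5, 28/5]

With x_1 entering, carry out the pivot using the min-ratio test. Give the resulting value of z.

Ratio test on column x_1 — row 1: (14/5)/(16/5) = 7/8; row 2: (7/5)/(3/5) = 7/3. Minimum is 7/8 at row 1 (w1 leaves); pivot element 16/5.
Pivot on row 1; the Z-row RHS becomes 28/5 − (-28/5)·(7/8) = 21/2.

21/2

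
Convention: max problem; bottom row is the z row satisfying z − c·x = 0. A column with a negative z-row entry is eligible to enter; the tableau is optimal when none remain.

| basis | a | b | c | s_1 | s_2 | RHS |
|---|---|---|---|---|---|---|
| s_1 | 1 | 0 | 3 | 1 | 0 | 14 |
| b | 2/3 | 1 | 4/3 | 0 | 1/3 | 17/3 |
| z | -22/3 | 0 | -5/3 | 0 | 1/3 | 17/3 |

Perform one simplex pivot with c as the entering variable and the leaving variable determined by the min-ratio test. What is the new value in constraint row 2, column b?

3/4

Ratio test on column c — row 1: 14/3 = 14/3; row 2: (17/3)/(4/3) = 17/4. Minimum is 17/4 at row 2 (b leaves); pivot element 4/3.
Divide row 2 by 4/3; eliminate column c from the other rows.
In the new row 2, the b entry is the old entry divided by the pivot: 1/(4/3) = 3/4.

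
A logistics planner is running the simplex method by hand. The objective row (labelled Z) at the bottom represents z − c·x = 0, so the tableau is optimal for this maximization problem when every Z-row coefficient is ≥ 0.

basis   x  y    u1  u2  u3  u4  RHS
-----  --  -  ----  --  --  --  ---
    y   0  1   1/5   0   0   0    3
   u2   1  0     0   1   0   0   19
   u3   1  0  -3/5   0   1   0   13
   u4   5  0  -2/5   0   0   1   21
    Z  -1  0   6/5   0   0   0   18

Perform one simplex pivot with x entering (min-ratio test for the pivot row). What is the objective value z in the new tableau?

111/5

Ratio test on column x — row 1: entry 0 ≤ 0; row 2: 19/1 = 19; row 3: 13/1 = 13; row 4: 21/5 = 21/5. Minimum is 21/5 at row 4 (u4 leaves); pivot element 5.
Pivot on row 4; the Z-row RHS becomes 18 − (-1)·(21/5) = 111/5.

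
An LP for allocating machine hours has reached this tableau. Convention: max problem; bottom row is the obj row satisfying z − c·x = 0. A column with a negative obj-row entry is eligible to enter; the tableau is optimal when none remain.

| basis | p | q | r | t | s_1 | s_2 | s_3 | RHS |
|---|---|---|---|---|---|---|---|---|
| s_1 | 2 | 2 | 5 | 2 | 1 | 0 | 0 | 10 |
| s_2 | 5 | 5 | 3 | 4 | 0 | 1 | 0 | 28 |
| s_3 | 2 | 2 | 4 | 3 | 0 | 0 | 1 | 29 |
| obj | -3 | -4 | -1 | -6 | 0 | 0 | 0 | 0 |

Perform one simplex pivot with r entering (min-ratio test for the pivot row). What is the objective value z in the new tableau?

2

Ratio test on column r — row 1: 10/5 = 2; row 2: 28/3 = 28/3; row 3: 29/4 = 29/4. Minimum is 2 at row 1 (s_1 leaves); pivot element 5.
Pivot on row 1; the obj-row RHS becomes 0 − (-1)·2 = 2.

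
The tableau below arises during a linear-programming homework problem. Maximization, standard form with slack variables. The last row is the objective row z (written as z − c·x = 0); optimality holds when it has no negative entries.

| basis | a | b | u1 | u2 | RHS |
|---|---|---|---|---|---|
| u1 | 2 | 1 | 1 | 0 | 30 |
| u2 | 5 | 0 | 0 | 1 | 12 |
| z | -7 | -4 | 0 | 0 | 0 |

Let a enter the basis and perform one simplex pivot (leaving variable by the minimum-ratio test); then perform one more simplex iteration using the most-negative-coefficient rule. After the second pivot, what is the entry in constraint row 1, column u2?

-2/5

Ratio test on column a — row 1: 30/2 = 15; row 2: 12/5 = 12/5. Minimum is 12/5 at row 2 (u2 leaves); pivot element 5.
Divide row 2 by 5; eliminate column a from the other rows.
Second iteration: most negative z-row entry is -4 in column b, so b enters.
Ratio test on column b — row 1: (126/5)/1 = 126/5; row 2: entry 0 ≤ 0. Minimum is 126/5 at row 1 (u1 leaves); pivot element 1.
Divide row 1 by 1; eliminate column b from the other rows.
After both pivots, the entry at constraint row 1, column u2 is -2/5.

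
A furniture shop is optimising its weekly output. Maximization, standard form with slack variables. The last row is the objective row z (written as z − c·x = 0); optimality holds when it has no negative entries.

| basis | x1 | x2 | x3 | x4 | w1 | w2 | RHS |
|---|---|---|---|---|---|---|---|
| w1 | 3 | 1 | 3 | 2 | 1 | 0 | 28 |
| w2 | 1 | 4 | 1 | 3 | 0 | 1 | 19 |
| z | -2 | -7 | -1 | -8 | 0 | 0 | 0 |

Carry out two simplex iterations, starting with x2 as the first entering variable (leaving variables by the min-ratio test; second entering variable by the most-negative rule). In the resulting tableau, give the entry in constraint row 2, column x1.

1/3

Ratio test on column x2 — row 1: 28/1 = 28; row 2: 19/4 = 19/4. Minimum is 19/4 at row 2 (w2 leaves); pivot element 4.
Divide row 2 by 4; eliminate column x2 from the other rows.
Second iteration: most negative z-row entry is -11/4 in column x4, so x4 enters.
Ratio test on column x4 — row 1: (93/4)/(5/4) = 93/5; row 2: (19/4)/(3/4) = 19/3. Minimum is 19/3 at row 2 (x2 leaves); pivot element 3/4.
Divide row 2 by 3/4; eliminate column x4 from the other rows.
After both pivots, the entry at constraint row 2, column x1 is 1/3.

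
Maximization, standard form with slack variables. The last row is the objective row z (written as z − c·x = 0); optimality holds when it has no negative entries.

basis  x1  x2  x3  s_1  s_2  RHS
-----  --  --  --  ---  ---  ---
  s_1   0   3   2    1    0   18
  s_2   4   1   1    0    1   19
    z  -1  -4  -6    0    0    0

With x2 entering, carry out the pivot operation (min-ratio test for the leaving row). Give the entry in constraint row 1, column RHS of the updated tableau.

6

Ratio test on column x2 — row 1: 18/3 = 6; row 2: 19/1 = 19. Minimum is 6 at row 1 (s_1 leaves); pivot element 3.
Divide row 1 by 3; eliminate column x2 from the other rows.
In the new row 1, the RHS entry is the old entry divided by the pivot: 18/3 = 6.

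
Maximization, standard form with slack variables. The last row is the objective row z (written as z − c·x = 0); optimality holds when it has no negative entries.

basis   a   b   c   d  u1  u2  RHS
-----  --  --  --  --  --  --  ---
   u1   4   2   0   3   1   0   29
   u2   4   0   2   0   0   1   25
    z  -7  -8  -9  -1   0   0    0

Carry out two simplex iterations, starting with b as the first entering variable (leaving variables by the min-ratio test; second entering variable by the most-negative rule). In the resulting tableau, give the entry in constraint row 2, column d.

0

Ratio test on column b — row 1: 29/2 = 29/2; row 2: entry 0 ≤ 0. Minimum is 29/2 at row 1 (u1 leaves); pivot element 2.
Divide row 1 by 2; eliminate column b from the other rows.
Second iteration: most negative z-row entry is -9 in column c, so c enters.
Ratio test on column c — row 1: entry 0 ≤ 0; row 2: 25/2 = 25/2. Minimum is 25/2 at row 2 (u2 leaves); pivot element 2.
Divide row 2 by 2; eliminate column c from the other rows.
After both pivots, the entry at constraint row 2, column d is 0.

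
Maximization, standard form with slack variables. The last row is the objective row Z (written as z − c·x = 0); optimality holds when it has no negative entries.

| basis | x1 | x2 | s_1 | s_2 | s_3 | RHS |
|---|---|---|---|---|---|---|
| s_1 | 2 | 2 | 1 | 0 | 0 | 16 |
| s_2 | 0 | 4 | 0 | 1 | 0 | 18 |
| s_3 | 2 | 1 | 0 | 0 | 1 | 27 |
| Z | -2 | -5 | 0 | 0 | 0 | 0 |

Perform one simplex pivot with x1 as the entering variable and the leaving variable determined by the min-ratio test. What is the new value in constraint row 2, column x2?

Ratio test on column x1 — row 1: 16/2 = 8; row 2: entry 0 ≤ 0; row 3: 27/2 = 27/2. Minimum is 8 at row 1 (s_1 leaves); pivot element 2.
Divide row 1 by 2; eliminate column x1 from the other rows.
Row 2 update in column x2: 4 − 0·1 = 4.

4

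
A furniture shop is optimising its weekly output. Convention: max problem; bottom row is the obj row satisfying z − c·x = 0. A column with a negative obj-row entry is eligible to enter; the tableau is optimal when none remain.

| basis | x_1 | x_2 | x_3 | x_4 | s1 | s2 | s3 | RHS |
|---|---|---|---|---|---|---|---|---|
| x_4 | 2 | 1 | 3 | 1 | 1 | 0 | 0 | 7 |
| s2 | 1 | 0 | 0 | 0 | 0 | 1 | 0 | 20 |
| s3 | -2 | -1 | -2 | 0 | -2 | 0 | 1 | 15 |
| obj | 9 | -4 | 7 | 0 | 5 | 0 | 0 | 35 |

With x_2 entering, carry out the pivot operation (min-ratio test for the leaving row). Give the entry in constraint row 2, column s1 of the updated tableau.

Ratio test on column x_2 — row 1: 7/1 = 7; row 2: entry 0 ≤ 0; row 3: entry -1 ≤ 0. Minimum is 7 at row 1 (x_4 leaves); pivot element 1.
Divide row 1 by 1; eliminate column x_2 from the other rows.
Row 2 update in column s1: 0 − 0·1 = 0.

0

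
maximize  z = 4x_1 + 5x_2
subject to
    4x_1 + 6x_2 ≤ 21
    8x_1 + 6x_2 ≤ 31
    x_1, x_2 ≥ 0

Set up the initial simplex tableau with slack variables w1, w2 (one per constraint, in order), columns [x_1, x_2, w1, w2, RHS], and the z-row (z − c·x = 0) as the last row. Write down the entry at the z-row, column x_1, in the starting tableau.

The z-row carries the negated objective coefficients: the x_1 entry is -4.

-4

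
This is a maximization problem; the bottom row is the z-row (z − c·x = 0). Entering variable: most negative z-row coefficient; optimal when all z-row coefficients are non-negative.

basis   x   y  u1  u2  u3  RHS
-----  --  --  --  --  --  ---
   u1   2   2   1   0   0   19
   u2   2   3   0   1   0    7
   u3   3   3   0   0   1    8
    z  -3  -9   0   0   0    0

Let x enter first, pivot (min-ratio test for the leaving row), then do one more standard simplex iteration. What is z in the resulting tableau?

18

Ratio test on column x — row 1: 19/2 = 19/2; row 2: 7/2 = 7/2; row 3: 8/3 = 8/3. Minimum is 8/3 at row 3 (u3 leaves); pivot element 3.
Pivot on row 3; the z-row RHS becomes 0 − (-3)·(8/3) = 8.
Next entering variable (most negative z-row entry -6): y.
Ratio test on column y — row 1: entry 0 ≤ 0; row 2: (5/3)/1 = 5/3; row 3: (8/3)/1 = 8/3. Minimum is 5/3 at row 2 (u2 leaves); pivot element 1.
After the second pivot the z-row RHS is 8 − (-6)·(5/3) = 18.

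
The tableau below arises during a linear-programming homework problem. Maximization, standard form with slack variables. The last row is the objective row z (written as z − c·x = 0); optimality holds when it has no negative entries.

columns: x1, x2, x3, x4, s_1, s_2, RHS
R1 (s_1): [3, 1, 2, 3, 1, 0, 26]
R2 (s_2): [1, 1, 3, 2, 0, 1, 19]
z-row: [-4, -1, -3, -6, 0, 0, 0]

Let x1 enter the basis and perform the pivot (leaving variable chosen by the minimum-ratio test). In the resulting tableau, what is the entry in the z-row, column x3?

Ratio test on column x1 — row 1: 26/3 = 26/3; row 2: 19/1 = 19. Minimum is 26/3 at row 1 (s_1 leaves); pivot element 3.
Divide row 1 by 3; eliminate column x1 from the other rows.
z-row update in column x3: -3 − (-4)·(2/3) = -1/3.

-1/3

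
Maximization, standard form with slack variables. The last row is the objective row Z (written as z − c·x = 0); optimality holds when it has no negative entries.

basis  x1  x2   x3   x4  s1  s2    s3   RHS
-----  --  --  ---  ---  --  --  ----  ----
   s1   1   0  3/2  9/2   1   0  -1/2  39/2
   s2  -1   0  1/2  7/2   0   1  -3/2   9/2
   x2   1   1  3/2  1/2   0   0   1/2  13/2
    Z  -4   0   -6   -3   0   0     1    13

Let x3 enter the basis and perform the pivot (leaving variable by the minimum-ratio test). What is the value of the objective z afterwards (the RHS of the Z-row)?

39

Ratio test on column x3 — row 1: (39/2)/(3/2) = 13; row 2: (9/2)/(1/2) = 9; row 3: (13/2)/(3/2) = 13/3. Minimum is 13/3 at row 3 (x2 leaves); pivot element 3/2.
Pivot on row 3; the Z-row RHS becomes 13 − (-6)·(13/3) = 39.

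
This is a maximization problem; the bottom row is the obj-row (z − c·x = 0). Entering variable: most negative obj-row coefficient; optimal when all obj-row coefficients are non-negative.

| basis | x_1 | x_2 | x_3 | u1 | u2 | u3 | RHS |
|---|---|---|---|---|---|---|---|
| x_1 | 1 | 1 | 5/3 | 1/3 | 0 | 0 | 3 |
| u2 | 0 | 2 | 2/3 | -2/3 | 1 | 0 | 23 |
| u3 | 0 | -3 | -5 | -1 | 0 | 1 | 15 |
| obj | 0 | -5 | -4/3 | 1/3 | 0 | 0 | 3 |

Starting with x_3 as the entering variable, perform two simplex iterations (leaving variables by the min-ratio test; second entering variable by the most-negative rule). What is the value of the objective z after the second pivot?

18

Ratio test on column x_3 — row 1: 3/(5/3) = 9/5; row 2: 23/(2/3) = 69/2; row 3: entry -5 ≤ 0. Minimum is 9/5 at row 1 (x_1 leaves); pivot element 5/3.
Pivot on row 1; the obj-row RHS becomes 3 − (-4/3)·(9/5) = 27/5.
Next entering variable (most negative obj-row entry -21/5): x_2.
Ratio test on column x_2 — row 1: (9/5)/(3/5) = 3; row 2: (109/5)/(8/5) = 109/8; row 3: entry 0 ≤ 0. Minimum is 3 at row 1 (x_3 leaves); pivot element 3/5.
After the second pivot the obj-row RHS is 27/5 − (-21/5)·3 = 18.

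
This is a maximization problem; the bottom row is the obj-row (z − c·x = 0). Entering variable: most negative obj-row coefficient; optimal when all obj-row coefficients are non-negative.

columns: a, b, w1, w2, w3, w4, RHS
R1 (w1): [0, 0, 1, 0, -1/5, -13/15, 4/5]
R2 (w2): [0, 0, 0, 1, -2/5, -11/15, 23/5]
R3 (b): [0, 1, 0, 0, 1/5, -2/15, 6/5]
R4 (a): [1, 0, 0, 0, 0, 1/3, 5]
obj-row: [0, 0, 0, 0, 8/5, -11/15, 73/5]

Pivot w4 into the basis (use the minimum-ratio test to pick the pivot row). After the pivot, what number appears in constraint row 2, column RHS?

Ratio test on column w4 — row 1: entry -13/15 ≤ 0; row 2: entry -11/15 ≤ 0; row 3: entry -2/15 ≤ 0; row 4: 5/(1/3) = 15. Minimum is 15 at row 4 (a leaves); pivot element 1/3.
Divide row 4 by 1/3; eliminate column w4 from the other rows.
Row 2 update in column RHS: 23/5 − (-11/15)·15 = 78/5.

78/5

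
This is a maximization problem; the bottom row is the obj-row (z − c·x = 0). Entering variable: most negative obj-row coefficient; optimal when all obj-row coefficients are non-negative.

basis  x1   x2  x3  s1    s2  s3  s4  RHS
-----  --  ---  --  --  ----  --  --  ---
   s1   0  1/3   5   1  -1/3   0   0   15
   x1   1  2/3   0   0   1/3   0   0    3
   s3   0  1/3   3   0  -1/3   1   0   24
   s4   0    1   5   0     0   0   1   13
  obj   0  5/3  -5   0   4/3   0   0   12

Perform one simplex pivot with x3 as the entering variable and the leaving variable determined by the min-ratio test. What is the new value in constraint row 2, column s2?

1/3

Ratio test on column x3 — row 1: 15/5 = 3; row 2: entry 0 ≤ 0; row 3: 24/3 = 8; row 4: 13/5 = 13/5. Minimum is 13/5 at row 4 (s4 leaves); pivot element 5.
Divide row 4 by 5; eliminate column x3 from the other rows.
Row 2 update in column s2: 1/3 − 0·0 = 1/3.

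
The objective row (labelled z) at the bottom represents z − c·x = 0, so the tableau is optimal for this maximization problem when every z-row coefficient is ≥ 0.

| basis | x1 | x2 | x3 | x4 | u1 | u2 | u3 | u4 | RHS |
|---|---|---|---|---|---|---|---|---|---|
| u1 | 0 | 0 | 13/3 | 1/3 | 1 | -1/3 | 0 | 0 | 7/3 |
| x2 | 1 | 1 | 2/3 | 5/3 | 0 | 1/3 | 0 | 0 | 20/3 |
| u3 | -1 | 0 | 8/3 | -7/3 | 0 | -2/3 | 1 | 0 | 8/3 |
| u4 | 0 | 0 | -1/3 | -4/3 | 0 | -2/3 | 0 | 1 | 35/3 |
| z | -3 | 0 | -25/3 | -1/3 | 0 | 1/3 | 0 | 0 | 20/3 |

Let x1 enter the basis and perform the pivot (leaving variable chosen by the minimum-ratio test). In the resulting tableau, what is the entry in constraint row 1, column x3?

13/3

Ratio test on column x1 — row 1: entry 0 ≤ 0; row 2: (20/3)/1 = 20/3; row 3: entry -1 ≤ 0; row 4: entry 0 ≤ 0. Minimum is 20/3 at row 2 (x2 leaves); pivot element 1.
Divide row 2 by 1; eliminate column x1 from the other rows.
Row 1 update in column x3: 13/3 − 0·(2/3) = 13/3.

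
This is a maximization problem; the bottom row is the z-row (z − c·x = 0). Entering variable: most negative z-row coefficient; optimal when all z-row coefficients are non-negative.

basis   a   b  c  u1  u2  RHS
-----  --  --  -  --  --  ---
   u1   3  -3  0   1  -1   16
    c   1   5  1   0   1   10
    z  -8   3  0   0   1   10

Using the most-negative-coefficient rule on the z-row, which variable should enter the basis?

a

Negative z-row entries: a: -8.
The most negative is -8 in column a, so a enters.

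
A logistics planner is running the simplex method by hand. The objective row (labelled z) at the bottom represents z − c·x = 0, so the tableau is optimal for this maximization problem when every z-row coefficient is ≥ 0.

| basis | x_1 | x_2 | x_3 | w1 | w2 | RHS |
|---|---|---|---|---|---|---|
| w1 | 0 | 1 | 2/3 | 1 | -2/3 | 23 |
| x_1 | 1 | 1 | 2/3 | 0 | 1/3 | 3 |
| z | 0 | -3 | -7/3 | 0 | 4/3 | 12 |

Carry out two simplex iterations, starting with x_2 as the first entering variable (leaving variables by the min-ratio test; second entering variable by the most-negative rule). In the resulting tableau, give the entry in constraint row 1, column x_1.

-1

Ratio test on column x_2 — row 1: 23/1 = 23; row 2: 3/1 = 3. Minimum is 3 at row 2 (x_1 leaves); pivot element 1.
Divide row 2 by 1; eliminate column x_2 from the other rows.
Second iteration: most negative z-row entry is -1/3 in column x_3, so x_3 enters.
Ratio test on column x_3 — row 1: entry 0 ≤ 0; row 2: 3/(2/3) = 9/2. Minimum is 9/2 at row 2 (x_2 leaves); pivot element 2/3.
Divide row 2 by 2/3; eliminate column x_3 from the other rows.
After both pivots, the entry at constraint row 1, column x_1 is -1.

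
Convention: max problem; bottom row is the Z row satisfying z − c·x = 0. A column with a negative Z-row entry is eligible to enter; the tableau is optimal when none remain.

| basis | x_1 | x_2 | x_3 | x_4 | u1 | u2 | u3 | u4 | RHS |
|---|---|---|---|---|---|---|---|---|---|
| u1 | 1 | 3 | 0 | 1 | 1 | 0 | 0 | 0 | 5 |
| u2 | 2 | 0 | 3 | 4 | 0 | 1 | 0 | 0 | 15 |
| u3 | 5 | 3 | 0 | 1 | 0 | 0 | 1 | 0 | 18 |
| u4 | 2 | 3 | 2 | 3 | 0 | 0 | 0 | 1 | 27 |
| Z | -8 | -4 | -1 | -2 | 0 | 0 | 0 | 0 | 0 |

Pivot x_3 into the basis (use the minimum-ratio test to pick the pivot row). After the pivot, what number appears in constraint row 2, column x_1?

Ratio test on column x_3 — row 1: entry 0 ≤ 0; row 2: 15/3 = 5; row 3: entry 0 ≤ 0; row 4: 27/2 = 27/2. Minimum is 5 at row 2 (u2 leaves); pivot element 3.
Divide row 2 by 3; eliminate column x_3 from the other rows.
In the new row 2, the x_1 entry is the old entry divided by the pivot: 2/3 = 2/3.

2/3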